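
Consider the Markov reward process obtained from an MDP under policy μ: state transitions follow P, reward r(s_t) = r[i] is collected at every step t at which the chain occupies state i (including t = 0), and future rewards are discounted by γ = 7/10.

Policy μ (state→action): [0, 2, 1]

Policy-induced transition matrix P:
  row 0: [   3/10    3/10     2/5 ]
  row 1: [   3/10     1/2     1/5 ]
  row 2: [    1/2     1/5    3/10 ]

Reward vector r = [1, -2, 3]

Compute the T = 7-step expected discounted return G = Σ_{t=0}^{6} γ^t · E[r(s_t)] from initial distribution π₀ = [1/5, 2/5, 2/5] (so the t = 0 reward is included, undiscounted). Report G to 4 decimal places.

G = 1.7803

t=0: π = [0.2000, 0.4000, 0.4000], E[r] = 0.6000, γ^t·E[r] = 0.600000, running G = 0.600000
t=1: π = [0.3800, 0.3400, 0.2800], E[r] = 0.5400, γ^t·E[r] = 0.378000, running G = 0.978000
t=2: π = [0.3560, 0.3400, 0.3040], E[r] = 0.5880, γ^t·E[r] = 0.288120, running G = 1.266120
t=3: π = [0.3608, 0.3376, 0.3016], E[r] = 0.5904, γ^t·E[r] = 0.202507, running G = 1.468627
t=4: π = [0.3603, 0.3374, 0.3023], E[r] = 0.5926, γ^t·E[r] = 0.142274, running G = 1.610901
t=5: π = [0.3605, 0.3372, 0.3023], E[r] = 0.5929, γ^t·E[r] = 0.099644, running G = 1.710545
t=6: π = [0.3605, 0.3372, 0.3023], E[r] = 0.5930, γ^t·E[r] = 0.069765, running G = 1.780309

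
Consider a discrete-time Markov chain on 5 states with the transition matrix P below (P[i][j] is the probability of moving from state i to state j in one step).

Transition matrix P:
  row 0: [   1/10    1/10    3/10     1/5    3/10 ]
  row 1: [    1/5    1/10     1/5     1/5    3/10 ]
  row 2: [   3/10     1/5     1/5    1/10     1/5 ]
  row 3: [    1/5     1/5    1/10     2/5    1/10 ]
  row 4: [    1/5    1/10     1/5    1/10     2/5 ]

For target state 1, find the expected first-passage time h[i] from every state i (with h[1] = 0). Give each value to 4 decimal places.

First-step conditioning: h[1] = 0; for i ≠ 1, h[i] = 1 + Σ_k P[i][k]·h[k].
  h[0] = 1 + 1/10·h[0] + 3/10·h[2] + 1/5·h[3] + 3/10·h[4]
  h[2] = 1 + 3/10·h[0] + 1/5·h[2] + 1/10·h[3] + 1/5·h[4]
  h[3] = 1 + 1/5·h[0] + 1/10·h[2] + 2/5·h[3] + 1/10·h[4]
  h[4] = 1 + 1/5·h[0] + 1/5·h[2] + 1/10·h[3] + 2/5·h[4]
Solving the 4×4 linear system over states ≠ 1 gives exactly h = [748/105, 0, 98/15, 222/35, 764/105] (h[1] = 0 is the target).

h = [7.1238, 0.0000, 6.5333, 6.3429, 7.2762]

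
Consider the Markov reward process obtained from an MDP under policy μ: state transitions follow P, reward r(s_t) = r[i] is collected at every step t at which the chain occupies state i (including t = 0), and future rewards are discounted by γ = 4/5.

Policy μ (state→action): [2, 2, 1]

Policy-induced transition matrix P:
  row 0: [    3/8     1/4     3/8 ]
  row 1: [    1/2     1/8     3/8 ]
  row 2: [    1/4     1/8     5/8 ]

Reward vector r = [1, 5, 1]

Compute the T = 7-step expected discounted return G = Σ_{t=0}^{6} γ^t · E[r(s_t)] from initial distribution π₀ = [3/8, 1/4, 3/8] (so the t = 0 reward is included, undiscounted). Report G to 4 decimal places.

t=0: π = [0.3750, 0.2500, 0.3750], E[r] = 2.0000, γ^t·E[r] = 2.000000, running G = 2.000000
t=1: π = [0.3594, 0.1719, 0.4688], E[r] = 1.6875, γ^t·E[r] = 1.350000, running G = 3.350000
t=2: π = [0.3379, 0.1699, 0.4922], E[r] = 1.6797, γ^t·E[r] = 1.075000, running G = 4.425000
t=3: π = [0.3347, 0.1672, 0.4980], E[r] = 1.6689, γ^t·E[r] = 0.854500, running G = 5.279500
t=4: π = [0.3336, 0.1668, 0.4995], E[r] = 1.6674, γ^t·E[r] = 0.682950, running G = 5.962450
t=5: π = [0.3334, 0.1667, 0.4999], E[r] = 1.6668, γ^t·E[r] = 0.546185, running G = 6.508635
t=6: π = [0.3334, 0.1667, 0.5000], E[r] = 1.6667, γ^t·E[r] = 0.436918, running G = 6.945553

G = 6.9456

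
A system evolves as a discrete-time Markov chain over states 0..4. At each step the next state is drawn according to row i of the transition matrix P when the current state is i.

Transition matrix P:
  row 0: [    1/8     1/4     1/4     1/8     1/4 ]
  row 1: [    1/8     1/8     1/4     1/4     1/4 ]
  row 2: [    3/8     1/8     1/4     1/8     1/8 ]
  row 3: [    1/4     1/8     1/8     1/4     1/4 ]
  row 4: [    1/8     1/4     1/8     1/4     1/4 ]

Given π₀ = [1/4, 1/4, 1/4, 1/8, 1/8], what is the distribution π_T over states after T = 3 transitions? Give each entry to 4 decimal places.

π = [0.1995, 0.1782, 0.1975, 0.1997, 0.2251]

t=0: π = [0.2500, 0.2500, 0.2500, 0.1250, 0.1250]
t=1: π = [0.2031, 0.1719, 0.2188, 0.1875, 0.2188]
t=2: π = [0.2031, 0.1777, 0.1992, 0.1973, 0.2227]
t=3: π = [0.1995, 0.1782, 0.1975, 0.1997, 0.2251]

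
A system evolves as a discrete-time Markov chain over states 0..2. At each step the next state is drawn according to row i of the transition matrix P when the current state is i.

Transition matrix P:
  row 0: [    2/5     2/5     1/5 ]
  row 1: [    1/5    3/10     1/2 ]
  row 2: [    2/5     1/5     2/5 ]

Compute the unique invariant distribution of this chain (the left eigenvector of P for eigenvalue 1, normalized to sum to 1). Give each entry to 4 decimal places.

Balance equations π_j = Σ_i π_i·P[i][j]:
  π_0 = 2/5·π_0 + 1/5·π_1 + 2/5·π_2
  π_1 = 2/5·π_0 + 3/10·π_1 + 1/5·π_2
  normalize: π_0 + π_1 + π_2 = 1
Solving the linear system gives exactly π = [16/47, 14/47, 17/47].

π = [0.3404, 0.2979, 0.3617]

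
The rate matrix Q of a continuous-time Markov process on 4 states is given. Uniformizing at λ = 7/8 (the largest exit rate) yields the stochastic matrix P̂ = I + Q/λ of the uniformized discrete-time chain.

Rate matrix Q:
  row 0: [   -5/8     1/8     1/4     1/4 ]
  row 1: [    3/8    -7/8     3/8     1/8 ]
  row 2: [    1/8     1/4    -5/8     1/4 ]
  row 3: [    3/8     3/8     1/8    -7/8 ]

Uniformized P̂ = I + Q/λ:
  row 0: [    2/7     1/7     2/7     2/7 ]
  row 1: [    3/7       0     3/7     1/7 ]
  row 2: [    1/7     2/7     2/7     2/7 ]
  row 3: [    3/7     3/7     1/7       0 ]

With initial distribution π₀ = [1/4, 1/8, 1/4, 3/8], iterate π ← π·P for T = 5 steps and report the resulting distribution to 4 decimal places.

t=0: π = [0.2500, 0.1250, 0.2500, 0.3750]
t=1: π = [0.3214, 0.2679, 0.2500, 0.1607]
t=2: π = [0.3112, 0.1862, 0.3010, 0.2015]
t=3: π = [0.2981, 0.2168, 0.2835, 0.2015]
t=4: π = [0.3050, 0.2100, 0.2879, 0.1972]
t=5: π = [0.3027, 0.2103, 0.2875, 0.1994]

π = [0.3027, 0.2103, 0.2875, 0.1994]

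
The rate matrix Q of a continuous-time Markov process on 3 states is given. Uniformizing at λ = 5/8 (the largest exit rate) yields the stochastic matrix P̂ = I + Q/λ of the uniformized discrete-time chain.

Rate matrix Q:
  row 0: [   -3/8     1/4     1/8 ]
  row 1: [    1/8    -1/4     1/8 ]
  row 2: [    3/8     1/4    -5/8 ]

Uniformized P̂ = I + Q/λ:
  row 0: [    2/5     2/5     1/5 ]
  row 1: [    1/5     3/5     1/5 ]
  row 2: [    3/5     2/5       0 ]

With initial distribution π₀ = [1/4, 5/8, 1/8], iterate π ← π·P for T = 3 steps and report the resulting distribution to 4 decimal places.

t=0: π = [0.2500, 0.6250, 0.1250]
t=1: π = [0.3000, 0.5250, 0.1750]
t=2: π = [0.3300, 0.5050, 0.1650]
t=3: π = [0.3320, 0.5010, 0.1670]

π = [0.3320, 0.5010, 0.1670]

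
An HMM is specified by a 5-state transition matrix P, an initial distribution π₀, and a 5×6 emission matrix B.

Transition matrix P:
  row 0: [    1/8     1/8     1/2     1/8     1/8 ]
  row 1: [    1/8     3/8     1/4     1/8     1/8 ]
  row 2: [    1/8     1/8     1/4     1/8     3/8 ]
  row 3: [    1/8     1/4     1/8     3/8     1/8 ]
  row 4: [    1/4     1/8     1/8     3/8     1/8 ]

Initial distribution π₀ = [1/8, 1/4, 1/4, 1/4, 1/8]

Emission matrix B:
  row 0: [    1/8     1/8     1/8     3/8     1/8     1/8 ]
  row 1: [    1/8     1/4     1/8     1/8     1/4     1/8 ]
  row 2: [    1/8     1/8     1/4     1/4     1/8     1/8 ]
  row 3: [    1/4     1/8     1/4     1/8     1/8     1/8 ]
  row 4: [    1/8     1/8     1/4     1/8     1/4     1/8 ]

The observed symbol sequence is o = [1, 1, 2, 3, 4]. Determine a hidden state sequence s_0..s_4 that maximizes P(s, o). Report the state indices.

path = [1, 1, 2, 2, 4]

t=0: δ = [1.562e-02, 6.250e-02, 3.125e-02, 3.125e-02, 1.562e-02]  (obs o_0=1)
t=1: δ = [9.766e-04, 5.859e-03, 1.953e-03, 1.465e-03, 1.465e-03]  ψ = [1, 1, 1, 3, 2]  (obs o_1=1)
t=2: δ = [9.155e-05, 2.747e-04, 3.662e-04, 1.831e-04, 1.831e-04]  ψ = [1, 1, 1, 1, 1]  (obs o_2=2)
t=3: δ = [1.717e-05, 1.287e-05, 2.289e-05, 8.583e-06, 1.717e-05]  ψ = [2, 1, 2, 3, 2]  (obs o_3=3)
t=4: δ = [5.364e-07, 1.207e-06, 1.073e-06, 8.047e-07, 2.146e-06]  ψ = [4, 1, 0, 4, 2]  (obs o_4=4)
backtrack: best end state = 4; path = [1, 1, 2, 2, 4]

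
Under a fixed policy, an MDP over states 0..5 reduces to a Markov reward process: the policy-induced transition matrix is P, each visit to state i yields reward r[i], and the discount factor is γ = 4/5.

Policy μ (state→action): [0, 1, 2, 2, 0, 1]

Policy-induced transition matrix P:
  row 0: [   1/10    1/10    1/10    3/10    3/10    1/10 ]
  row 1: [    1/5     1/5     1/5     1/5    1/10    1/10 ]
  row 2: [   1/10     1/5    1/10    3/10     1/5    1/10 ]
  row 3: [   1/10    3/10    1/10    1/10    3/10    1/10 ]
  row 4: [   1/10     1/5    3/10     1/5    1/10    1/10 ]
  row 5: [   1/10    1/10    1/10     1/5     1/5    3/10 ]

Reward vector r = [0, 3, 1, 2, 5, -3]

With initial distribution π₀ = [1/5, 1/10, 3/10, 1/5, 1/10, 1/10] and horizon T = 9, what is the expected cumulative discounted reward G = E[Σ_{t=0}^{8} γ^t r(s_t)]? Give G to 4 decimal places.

t=0: π = [0.2000, 0.1000, 0.3000, 0.2000, 0.1000, 0.1000], E[r] = 1.2000, γ^t·E[r] = 1.200000, running G = 1.200000
t=1: π = [0.1100, 0.1900, 0.1300, 0.2300, 0.2200, 0.1200], E[r] = 1.9000, γ^t·E[r] = 1.520000, running G = 2.720000
t=2: π = [0.1190, 0.2000, 0.1630, 0.2010, 0.1930, 0.1240], E[r] = 1.7580, γ^t·E[r] = 1.125120, running G = 3.845120
t=3: π = [0.1200, 0.1958, 0.1586, 0.2081, 0.1927, 0.1248], E[r] = 1.7513, γ^t·E[r] = 0.896666, running G = 4.741786
t=4: π = [0.1196, 0.1963, 0.1581, 0.2071, 0.1940, 0.1250], E[r] = 1.7561, γ^t·E[r] = 0.719311, running G = 5.461096
t=5: π = [0.1196, 0.1963, 0.1584, 0.2071, 0.1936, 0.1250], E[r] = 1.7545, γ^t·E[r] = 0.574915, running G = 6.036012
t=6: π = [0.1196, 0.1962, 0.1584, 0.2071, 0.1937, 0.1250], E[r] = 1.7547, γ^t·E[r] = 0.459982, running G = 6.495994
t=7: π = [0.1196, 0.1962, 0.1584, 0.2071, 0.1937, 0.1250], E[r] = 1.7547, γ^t·E[r] = 0.367983, running G = 6.863977
t=8: π = [0.1196, 0.1962, 0.1584, 0.2071, 0.1937, 0.1250], E[r] = 1.7547, γ^t·E[r] = 0.294385, running G = 7.158362

G = 7.1584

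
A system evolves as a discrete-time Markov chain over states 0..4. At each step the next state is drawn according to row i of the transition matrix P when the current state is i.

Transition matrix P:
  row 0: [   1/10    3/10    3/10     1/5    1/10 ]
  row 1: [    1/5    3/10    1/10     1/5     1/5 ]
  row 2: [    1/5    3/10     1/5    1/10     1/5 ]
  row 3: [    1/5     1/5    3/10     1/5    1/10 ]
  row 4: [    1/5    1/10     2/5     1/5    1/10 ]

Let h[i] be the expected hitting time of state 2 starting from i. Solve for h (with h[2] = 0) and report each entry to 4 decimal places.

First-step conditioning: h[2] = 0; for i ≠ 2, h[i] = 1 + Σ_k P[i][k]·h[k].
  h[0] = 1 + 1/10·h[0] + 3/10·h[1] + 1/5·h[3] + 1/10·h[4]
  h[1] = 1 + 1/5·h[0] + 3/10·h[1] + 1/5·h[3] + 1/5·h[4]
  h[3] = 1 + 1/5·h[0] + 1/5·h[1] + 1/5·h[3] + 1/10·h[4]
  h[4] = 1 + 1/5·h[0] + 1/10·h[1] + 1/5·h[3] + 1/10·h[4]
Solving the 4×4 linear system over states ≠ 2 gives exactly h = [2550/667, 3025/667, 0, 5005/1334, 2200/667] (h[2] = 0 is the target).

h = [3.8231, 4.5352, 0.0000, 3.7519, 3.2984]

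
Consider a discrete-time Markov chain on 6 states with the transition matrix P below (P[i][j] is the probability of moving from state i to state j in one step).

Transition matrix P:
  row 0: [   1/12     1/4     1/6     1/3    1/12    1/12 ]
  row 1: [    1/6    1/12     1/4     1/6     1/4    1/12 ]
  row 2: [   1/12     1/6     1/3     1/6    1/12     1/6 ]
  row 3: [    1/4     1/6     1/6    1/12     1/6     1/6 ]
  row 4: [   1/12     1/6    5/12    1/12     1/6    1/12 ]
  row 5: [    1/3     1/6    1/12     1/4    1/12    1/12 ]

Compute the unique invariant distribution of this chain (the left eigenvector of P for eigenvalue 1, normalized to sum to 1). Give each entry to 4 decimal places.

Balance equations π_j = Σ_i π_i·P[i][j]:
  π_0 = 1/12·π_0 + 1/6·π_1 + 1/12·π_2 + 1/4·π_3 + 1/12·π_4 + 1/3·π_5
  π_1 = 1/4·π_0 + 1/12·π_1 + 1/6·π_2 + 1/6·π_3 + 1/6·π_4 + 1/6·π_5
  π_2 = 1/6·π_0 + 1/4·π_1 + 1/3·π_2 + 1/6·π_3 + 5/12·π_4 + 1/12·π_5
  π_3 = 1/3·π_0 + 1/6·π_1 + 1/6·π_2 + 1/12·π_3 + 1/12·π_4 + 1/4·π_5
  π_4 = 1/12·π_0 + 1/4·π_1 + 1/12·π_2 + 1/6·π_3 + 1/6·π_4 + 1/12·π_5
  normalize: π_0 + π_1 + π_2 + π_3 + π_4 + π_5 = 1
Solving the linear system gives exactly π = [45210/289447, 48008/289447, 71165/289447, 51072/289447, 39685/289447, 34307/289447].

π = [0.1562, 0.1659, 0.2459, 0.1764, 0.1371, 0.1185]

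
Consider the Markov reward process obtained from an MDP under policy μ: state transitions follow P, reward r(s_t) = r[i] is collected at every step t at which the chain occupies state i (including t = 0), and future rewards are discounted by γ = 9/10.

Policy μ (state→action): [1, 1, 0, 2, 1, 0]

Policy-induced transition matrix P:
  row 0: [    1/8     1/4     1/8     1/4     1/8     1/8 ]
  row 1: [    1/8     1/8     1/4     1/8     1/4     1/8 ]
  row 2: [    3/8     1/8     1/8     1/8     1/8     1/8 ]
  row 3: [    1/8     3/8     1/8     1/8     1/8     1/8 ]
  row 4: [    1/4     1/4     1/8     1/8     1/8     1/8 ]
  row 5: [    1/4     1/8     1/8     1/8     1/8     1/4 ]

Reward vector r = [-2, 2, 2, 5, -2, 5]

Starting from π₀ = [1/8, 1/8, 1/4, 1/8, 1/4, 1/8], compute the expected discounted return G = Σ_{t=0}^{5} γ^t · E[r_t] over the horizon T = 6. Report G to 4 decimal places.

t=0: π = [0.1250, 0.1250, 0.2500, 0.1250, 0.2500, 0.1250], E[r] = 1.2500, γ^t·E[r] = 1.250000, running G = 1.250000
t=1: π = [0.2344, 0.2031, 0.1406, 0.1406, 0.1406, 0.1406], E[r] = 1.3438, γ^t·E[r] = 1.209375, running G = 2.459375
t=2: π = [0.1953, 0.2070, 0.1504, 0.1543, 0.1504, 0.1426], E[r] = 1.5078, γ^t·E[r] = 1.221328, running G = 3.680703
t=3: π = [0.1992, 0.2068, 0.1509, 0.1494, 0.1509, 0.1428], E[r] = 1.4763, γ^t·E[r] = 1.076236, running G = 4.756939
t=4: π = [0.1994, 0.2061, 0.1508, 0.1499, 0.1508, 0.1429], E[r] = 1.4771, γ^t·E[r] = 0.969153, running G = 5.726092
t=5: π = [0.1994, 0.2063, 0.1508, 0.1499, 0.1508, 0.1429], E[r] = 1.4776, γ^t·E[r] = 0.872508, running G = 6.598600

G = 6.5986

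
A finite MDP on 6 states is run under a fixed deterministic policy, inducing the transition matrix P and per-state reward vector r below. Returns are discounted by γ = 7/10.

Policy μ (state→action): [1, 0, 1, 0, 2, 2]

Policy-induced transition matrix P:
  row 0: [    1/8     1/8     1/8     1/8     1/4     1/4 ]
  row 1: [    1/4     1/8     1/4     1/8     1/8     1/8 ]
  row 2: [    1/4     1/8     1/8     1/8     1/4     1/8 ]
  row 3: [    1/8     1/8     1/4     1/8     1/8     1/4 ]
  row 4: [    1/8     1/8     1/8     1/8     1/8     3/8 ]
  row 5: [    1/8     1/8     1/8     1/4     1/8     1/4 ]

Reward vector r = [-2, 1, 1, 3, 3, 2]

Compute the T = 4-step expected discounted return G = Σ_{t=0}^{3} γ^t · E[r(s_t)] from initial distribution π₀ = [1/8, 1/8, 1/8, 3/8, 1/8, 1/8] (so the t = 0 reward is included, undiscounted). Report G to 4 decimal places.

t=0: π = [0.1250, 0.1250, 0.1250, 0.3750, 0.1250, 0.1250], E[r] = 1.7500, γ^t·E[r] = 1.750000, running G = 1.750000
t=1: π = [0.1563, 0.1250, 0.1875, 0.1406, 0.1563, 0.2344], E[r] = 1.3594, γ^t·E[r] = 0.951563, running G = 2.701563
t=2: π = [0.1641, 0.1250, 0.1582, 0.1543, 0.1680, 0.2305], E[r] = 1.3828, γ^t·E[r] = 0.677578, running G = 3.379141
t=3: π = [0.1604, 0.1250, 0.1599, 0.1538, 0.1653, 0.2356], E[r] = 1.3926, γ^t·E[r] = 0.477654, running G = 3.856795

G = 3.8568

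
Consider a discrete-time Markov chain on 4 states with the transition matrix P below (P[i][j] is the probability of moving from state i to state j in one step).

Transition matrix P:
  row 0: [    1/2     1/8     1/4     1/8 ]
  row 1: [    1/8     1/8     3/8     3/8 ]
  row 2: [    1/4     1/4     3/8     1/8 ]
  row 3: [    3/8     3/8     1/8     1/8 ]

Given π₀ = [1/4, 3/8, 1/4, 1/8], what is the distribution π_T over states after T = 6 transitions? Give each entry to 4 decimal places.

t=0: π = [0.2500, 0.3750, 0.2500, 0.1250]
t=1: π = [0.2813, 0.1875, 0.3125, 0.2188]
t=2: π = [0.3242, 0.2188, 0.2852, 0.1719]
t=3: π = [0.3252, 0.2036, 0.2915, 0.1797]
t=4: π = [0.3283, 0.2064, 0.2894, 0.1759]
t=5: π = [0.3283, 0.2052, 0.2900, 0.1766]
t=6: π = [0.3285, 0.2054, 0.2898, 0.1763]

π = [0.3285, 0.2054, 0.2898, 0.1763]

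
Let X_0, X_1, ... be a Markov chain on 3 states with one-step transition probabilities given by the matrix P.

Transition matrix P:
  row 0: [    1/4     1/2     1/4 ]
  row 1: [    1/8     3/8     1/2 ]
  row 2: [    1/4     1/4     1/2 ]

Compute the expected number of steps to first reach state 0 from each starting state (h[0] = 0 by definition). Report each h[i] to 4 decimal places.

First-step conditioning: h[0] = 0; for i ≠ 0, h[i] = 1 + Σ_k P[i][k]·h[k].
  h[1] = 1 + 3/8·h[1] + 1/2·h[2]
  h[2] = 1 + 1/4·h[1] + 1/2·h[2]
Solving the 2×2 linear system over states ≠ 0 gives exactly h = [0, 16/3, 14/3] (h[0] = 0 is the target).

h = [0.0000, 5.3333, 4.6667]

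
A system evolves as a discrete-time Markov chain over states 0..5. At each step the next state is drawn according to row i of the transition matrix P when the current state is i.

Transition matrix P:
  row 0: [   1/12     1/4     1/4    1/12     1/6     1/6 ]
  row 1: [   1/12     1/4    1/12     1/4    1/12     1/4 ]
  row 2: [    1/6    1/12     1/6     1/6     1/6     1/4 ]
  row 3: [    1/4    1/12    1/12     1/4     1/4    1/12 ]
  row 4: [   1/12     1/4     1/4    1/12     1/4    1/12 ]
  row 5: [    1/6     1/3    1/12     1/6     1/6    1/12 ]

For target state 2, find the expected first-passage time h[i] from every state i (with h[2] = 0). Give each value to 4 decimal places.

h = [6.2690, 7.5620, 0.0000, 7.1408, 6.1662, 7.4000]

First-step conditioning: h[2] = 0; for i ≠ 2, h[i] = 1 + Σ_k P[i][k]·h[k].
  h[0] = 1 + 1/12·h[0] + 1/4·h[1] + 1/12·h[3] + 1/6·h[4] + 1/6·h[5]
  h[1] = 1 + 1/12·h[0] + 1/4·h[1] + 1/4·h[3] + 1/12·h[4] + 1/4·h[5]
  h[3] = 1 + 1/4·h[0] + 1/12·h[1] + 1/4·h[3] + 1/4·h[4] + 1/12·h[5]
  h[4] = 1 + 1/12·h[0] + 1/4·h[1] + 1/12·h[3] + 1/4·h[4] + 1/12·h[5]
  h[5] = 1 + 1/6·h[0] + 1/3·h[1] + 1/6·h[3] + 1/6·h[4] + 1/12·h[5]
Solving the 5×5 linear system over states ≠ 2 gives exactly h = [4451/710, 5369/710, 0, 507/71, 2189/355, 37/5] (h[2] = 0 is the target).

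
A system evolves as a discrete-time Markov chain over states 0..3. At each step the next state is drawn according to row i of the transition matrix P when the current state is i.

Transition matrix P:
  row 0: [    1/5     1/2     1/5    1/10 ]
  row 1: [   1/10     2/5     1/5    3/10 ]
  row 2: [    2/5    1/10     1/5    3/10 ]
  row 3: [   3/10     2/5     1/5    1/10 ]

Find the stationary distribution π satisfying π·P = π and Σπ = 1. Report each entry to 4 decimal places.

Balance equations π_j = Σ_i π_i·P[i][j]:
  π_0 = 1/5·π_0 + 1/10·π_1 + 2/5·π_2 + 3/10·π_3
  π_1 = 1/2·π_0 + 2/5·π_1 + 1/10·π_2 + 2/5·π_3
  π_2 = 1/5·π_0 + 1/5·π_1 + 1/5·π_2 + 1/5·π_3
  normalize: π_0 + π_1 + π_2 + π_3 = 1
Solving the linear system gives exactly π = [9/40, 29/80, 1/5, 17/80].

π = [0.2250, 0.3625, 0.2000, 0.2125]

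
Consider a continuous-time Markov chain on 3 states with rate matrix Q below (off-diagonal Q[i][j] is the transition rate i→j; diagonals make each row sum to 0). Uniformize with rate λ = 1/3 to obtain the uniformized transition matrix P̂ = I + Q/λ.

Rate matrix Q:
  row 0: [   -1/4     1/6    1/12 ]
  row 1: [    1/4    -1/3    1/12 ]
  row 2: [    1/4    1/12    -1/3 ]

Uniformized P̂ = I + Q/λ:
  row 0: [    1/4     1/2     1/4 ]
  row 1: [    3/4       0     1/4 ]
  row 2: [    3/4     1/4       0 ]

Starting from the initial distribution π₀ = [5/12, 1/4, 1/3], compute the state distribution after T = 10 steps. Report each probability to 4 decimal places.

π = [0.4999, 0.3001, 0.2000]

t=0: π = [0.4167, 0.2500, 0.3333]
t=1: π = [0.5417, 0.2917, 0.1667]
t=2: π = [0.4792, 0.3125, 0.2083]
t=3: π = [0.5104, 0.2917, 0.1979]
t=4: π = [0.4948, 0.3047, 0.2005]
t=5: π = [0.5026, 0.2975, 0.1999]
t=6: π = [0.4987, 0.3013, 0.2000]
t=7: π = [0.5007, 0.2994, 0.2000]
t=8: π = [0.4997, 0.3003, 0.2000]
t=9: π = [0.5002, 0.2998, 0.2000]
t=10: π = [0.4999, 0.3001, 0.2000]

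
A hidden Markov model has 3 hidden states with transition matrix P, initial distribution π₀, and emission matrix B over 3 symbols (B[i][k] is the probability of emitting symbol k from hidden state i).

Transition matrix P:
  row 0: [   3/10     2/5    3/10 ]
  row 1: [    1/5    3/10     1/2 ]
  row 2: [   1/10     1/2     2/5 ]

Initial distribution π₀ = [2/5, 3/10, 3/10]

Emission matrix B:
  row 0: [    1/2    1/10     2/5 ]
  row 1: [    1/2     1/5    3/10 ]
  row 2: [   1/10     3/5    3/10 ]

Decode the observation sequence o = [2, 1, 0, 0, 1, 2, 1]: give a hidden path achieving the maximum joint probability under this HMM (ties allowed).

t=0: δ = [1.600e-01, 9.000e-02, 9.000e-02]  (obs o_0=2)
t=1: δ = [4.800e-03, 1.280e-02, 2.880e-02]  ψ = [0, 0, 0]  (obs o_1=1)
t=2: δ = [1.440e-03, 7.200e-03, 1.152e-03]  ψ = [2, 2, 2]  (obs o_2=0)
t=3: δ = [7.200e-04, 1.080e-03, 3.600e-04]  ψ = [1, 1, 1]  (obs o_3=0)
t=4: δ = [2.160e-05, 6.480e-05, 3.240e-04]  ψ = [0, 1, 1]  (obs o_4=1)
t=5: δ = [1.296e-05, 4.860e-05, 3.888e-05]  ψ = [2, 2, 2]  (obs o_5=2)
t=6: δ = [9.720e-07, 3.888e-06, 1.458e-05]  ψ = [1, 2, 1]  (obs o_6=1)
backtrack: best end state = 2; path = [0, 2, 1, 1, 2, 1, 2]

path = [0, 2, 1, 1, 2, 1, 2]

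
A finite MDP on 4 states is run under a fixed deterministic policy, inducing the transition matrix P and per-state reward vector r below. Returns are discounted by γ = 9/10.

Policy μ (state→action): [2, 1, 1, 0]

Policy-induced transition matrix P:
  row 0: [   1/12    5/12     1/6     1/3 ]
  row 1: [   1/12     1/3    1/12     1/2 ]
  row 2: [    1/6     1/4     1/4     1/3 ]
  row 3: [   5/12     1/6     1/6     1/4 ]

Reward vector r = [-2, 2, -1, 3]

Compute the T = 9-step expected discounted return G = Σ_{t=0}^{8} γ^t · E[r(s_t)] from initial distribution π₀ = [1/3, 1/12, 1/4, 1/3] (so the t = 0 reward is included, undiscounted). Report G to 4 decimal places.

t=0: π = [0.3333, 0.0833, 0.2500, 0.3333], E[r] = 0.2500, γ^t·E[r] = 0.250000, running G = 0.250000
t=1: π = [0.2153, 0.2847, 0.1806, 0.3194], E[r] = 0.9167, γ^t·E[r] = 0.825000, running G = 1.075000
t=2: π = [0.2049, 0.2830, 0.1580, 0.3542], E[r] = 1.0608, γ^t·E[r] = 0.859219, running G = 1.934219
t=3: π = [0.2146, 0.2782, 0.1563, 0.3510], E[r] = 1.0240, γ^t·E[r] = 0.746508, running G = 2.680727
t=4: π = [0.2133, 0.2797, 0.1565, 0.3505], E[r] = 1.0275, γ^t·E[r] = 0.674175, running G = 3.354901
t=5: π = [0.2132, 0.2797, 0.1564, 0.3507], E[r] = 1.0288, γ^t·E[r] = 0.607479, running G = 3.962380
t=6: π = [0.2133, 0.2796, 0.1564, 0.3507], E[r] = 1.0284, γ^t·E[r] = 0.546536, running G = 4.508916
t=7: π = [0.2133, 0.2796, 0.1564, 0.3507], E[r] = 1.0284, γ^t·E[r] = 0.491894, running G = 5.000809
t=8: π = [0.2133, 0.2796, 0.1564, 0.3507], E[r] = 1.0284, γ^t·E[r] = 0.442709, running G = 5.443519

G = 5.4435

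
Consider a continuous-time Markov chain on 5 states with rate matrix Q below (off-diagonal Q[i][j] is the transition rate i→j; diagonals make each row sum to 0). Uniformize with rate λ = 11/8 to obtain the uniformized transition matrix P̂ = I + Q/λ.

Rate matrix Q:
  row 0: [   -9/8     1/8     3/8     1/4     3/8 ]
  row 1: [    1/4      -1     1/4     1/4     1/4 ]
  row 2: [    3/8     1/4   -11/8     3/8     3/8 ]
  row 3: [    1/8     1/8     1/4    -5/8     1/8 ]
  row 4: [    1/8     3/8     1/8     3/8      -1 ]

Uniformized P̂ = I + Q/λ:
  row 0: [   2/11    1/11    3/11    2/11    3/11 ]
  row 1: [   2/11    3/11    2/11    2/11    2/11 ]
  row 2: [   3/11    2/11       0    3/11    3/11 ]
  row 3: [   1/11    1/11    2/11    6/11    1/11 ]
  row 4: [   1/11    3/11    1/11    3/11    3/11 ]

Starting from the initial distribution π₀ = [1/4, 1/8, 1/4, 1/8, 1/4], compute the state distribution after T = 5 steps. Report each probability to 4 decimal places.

π = [0.1473, 0.1717, 0.1500, 0.3345, 0.1965]

t=0: π = [0.2500, 0.1250, 0.2500, 0.1250, 0.2500]
t=1: π = [0.1705, 0.1818, 0.1364, 0.2727, 0.2386]
t=2: π = [0.1477, 0.1798, 0.1508, 0.3151, 0.2066]
t=3: π = [0.1481, 0.1749, 0.1490, 0.3289, 0.1991]
t=4: π = [0.1474, 0.1725, 0.1501, 0.3331, 0.1970]
t=5: π = [0.1473, 0.1717, 0.1500, 0.3345, 0.1965]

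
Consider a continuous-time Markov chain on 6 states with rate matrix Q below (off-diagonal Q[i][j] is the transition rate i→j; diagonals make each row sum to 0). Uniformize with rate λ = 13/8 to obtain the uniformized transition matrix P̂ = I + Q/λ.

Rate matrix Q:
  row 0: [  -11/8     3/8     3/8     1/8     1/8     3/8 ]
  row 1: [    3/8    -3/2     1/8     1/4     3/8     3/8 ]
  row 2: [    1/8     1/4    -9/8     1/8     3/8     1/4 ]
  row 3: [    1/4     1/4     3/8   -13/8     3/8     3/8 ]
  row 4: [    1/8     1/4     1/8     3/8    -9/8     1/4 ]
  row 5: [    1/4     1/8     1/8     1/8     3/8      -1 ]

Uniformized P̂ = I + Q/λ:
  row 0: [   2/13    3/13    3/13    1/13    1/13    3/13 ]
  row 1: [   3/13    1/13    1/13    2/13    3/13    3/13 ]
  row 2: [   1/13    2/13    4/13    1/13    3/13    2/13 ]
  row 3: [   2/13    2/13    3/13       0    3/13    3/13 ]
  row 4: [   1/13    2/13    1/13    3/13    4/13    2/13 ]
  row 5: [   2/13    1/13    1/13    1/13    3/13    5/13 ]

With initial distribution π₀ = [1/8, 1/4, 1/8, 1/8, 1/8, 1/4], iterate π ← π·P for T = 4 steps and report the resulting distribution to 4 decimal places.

t=0: π = [0.1250, 0.2500, 0.1250, 0.1250, 0.1250, 0.2500]
t=1: π = [0.1538, 0.1250, 0.1442, 0.1058, 0.2212, 0.2500]
t=2: π = [0.1354, 0.1368, 0.1501, 0.1124, 0.2241, 0.2411]
t=3: π = [0.1356, 0.1352, 0.1497, 0.1133, 0.2272, 0.2391]
t=4: π = [0.1353, 0.1355, 0.1498, 0.1136, 0.2274, 0.2386]

π = [0.1353, 0.1355, 0.1498, 0.1136, 0.2274, 0.2386]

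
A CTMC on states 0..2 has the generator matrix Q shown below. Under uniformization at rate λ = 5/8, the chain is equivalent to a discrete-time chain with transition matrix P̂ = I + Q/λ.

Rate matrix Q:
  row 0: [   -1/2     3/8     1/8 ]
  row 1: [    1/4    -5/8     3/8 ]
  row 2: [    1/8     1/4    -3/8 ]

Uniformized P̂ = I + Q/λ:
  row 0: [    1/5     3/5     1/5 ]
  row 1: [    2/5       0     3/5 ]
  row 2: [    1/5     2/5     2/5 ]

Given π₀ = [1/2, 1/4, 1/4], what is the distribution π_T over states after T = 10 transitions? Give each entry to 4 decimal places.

π = [0.2647, 0.3234, 0.4118]

t=0: π = [0.5000, 0.2500, 0.2500]
t=1: π = [0.2500, 0.4000, 0.3500]
t=2: π = [0.2800, 0.2900, 0.4300]
t=3: π = [0.2580, 0.3400, 0.4020]
t=4: π = [0.2680, 0.3156, 0.4164]
t=5: π = [0.2631, 0.3274, 0.4095]
t=6: π = [0.2655, 0.3217, 0.4128]
t=7: π = [0.2643, 0.3244, 0.4112]
t=8: π = [0.2649, 0.3231, 0.4120]
t=9: π = [0.2646, 0.3237, 0.4116]
t=10: π = [0.2647, 0.3234, 0.4118]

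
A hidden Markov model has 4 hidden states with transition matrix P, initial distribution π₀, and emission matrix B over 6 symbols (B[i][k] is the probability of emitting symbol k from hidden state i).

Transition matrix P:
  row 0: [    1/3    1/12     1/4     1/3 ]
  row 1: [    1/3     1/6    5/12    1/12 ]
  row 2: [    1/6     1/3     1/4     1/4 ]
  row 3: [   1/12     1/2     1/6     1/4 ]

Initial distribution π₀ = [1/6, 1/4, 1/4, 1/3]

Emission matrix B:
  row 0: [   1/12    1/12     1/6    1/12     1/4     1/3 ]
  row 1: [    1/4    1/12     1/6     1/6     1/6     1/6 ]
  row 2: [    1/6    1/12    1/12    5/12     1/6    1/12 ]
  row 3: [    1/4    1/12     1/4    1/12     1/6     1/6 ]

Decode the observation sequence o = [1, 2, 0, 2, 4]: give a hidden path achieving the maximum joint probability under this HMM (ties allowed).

t=0: δ = [1.389e-02, 2.083e-02, 2.083e-02, 2.778e-02]  (obs o_0=1)
t=1: δ = [1.157e-03, 2.315e-03, 7.234e-04, 1.736e-03]  ψ = [1, 3, 1, 3]  (obs o_1=2)
t=2: δ = [6.430e-05, 2.170e-04, 1.608e-04, 1.085e-04]  ψ = [1, 3, 1, 3]  (obs o_2=0)
t=3: δ = [1.206e-05, 9.042e-06, 7.535e-06, 1.005e-05]  ψ = [1, 3, 1, 2]  (obs o_3=2)
t=4: δ = [1.005e-06, 8.372e-07, 6.279e-07, 6.698e-07]  ψ = [0, 3, 1, 0]  (obs o_4=4)
backtrack: best end state = 0; path = [3, 3, 1, 0, 0]

path = [3, 3, 1, 0, 0]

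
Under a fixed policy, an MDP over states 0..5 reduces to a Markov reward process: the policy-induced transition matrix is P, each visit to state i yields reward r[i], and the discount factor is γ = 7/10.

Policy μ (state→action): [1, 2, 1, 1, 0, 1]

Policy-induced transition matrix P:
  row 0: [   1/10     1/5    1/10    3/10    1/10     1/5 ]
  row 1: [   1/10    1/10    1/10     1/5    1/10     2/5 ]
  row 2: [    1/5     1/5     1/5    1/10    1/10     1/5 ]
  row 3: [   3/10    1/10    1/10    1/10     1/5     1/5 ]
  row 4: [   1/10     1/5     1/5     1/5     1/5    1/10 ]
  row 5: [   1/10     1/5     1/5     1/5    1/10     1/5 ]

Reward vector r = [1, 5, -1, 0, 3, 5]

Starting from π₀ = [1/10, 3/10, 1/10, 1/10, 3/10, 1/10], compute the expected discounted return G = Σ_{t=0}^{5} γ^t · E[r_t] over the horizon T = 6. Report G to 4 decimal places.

G = 7.4229

t=0: π = [0.1000, 0.3000, 0.1000, 0.1000, 0.3000, 0.1000], E[r] = 2.9000, γ^t·E[r] = 2.900000, running G = 2.900000
t=1: π = [0.1300, 0.1600, 0.1500, 0.1900, 0.1400, 0.2300], E[r] = 2.3500, γ^t·E[r] = 1.645000, running G = 4.545000
t=2: π = [0.1530, 0.1650, 0.1520, 0.1790, 0.1330, 0.2180], E[r] = 2.3150, γ^t·E[r] = 1.134350, running G = 5.679350
t=3: π = [0.1510, 0.1656, 0.1503, 0.1822, 0.1312, 0.2197], E[r] = 2.3208, γ^t·E[r] = 0.796034, running G = 6.475384
t=4: π = [0.1515, 0.1652, 0.1501, 0.1819, 0.1313, 0.2200], E[r] = 2.3215, γ^t·E[r] = 0.557385, running G = 7.032769
t=5: π = [0.1514, 0.1653, 0.1501, 0.1820, 0.1313, 0.2199], E[r] = 2.3212, γ^t·E[r] = 0.390125, running G = 7.422895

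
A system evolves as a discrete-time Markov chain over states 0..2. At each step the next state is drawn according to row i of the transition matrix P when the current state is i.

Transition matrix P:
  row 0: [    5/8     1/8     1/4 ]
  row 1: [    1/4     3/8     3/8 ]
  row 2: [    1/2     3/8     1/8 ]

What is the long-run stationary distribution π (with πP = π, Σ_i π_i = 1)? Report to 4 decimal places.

Balance equations π_j = Σ_i π_i·P[i][j]:
  π_0 = 5/8·π_0 + 1/4·π_1 + 1/2·π_2
  π_1 = 1/8·π_0 + 3/8·π_1 + 3/8·π_2
  normalize: π_0 + π_1 + π_2 = 1
Solving the linear system gives exactly π = [1/2, 1/4, 1/4].

π = [0.5000, 0.2500, 0.2500]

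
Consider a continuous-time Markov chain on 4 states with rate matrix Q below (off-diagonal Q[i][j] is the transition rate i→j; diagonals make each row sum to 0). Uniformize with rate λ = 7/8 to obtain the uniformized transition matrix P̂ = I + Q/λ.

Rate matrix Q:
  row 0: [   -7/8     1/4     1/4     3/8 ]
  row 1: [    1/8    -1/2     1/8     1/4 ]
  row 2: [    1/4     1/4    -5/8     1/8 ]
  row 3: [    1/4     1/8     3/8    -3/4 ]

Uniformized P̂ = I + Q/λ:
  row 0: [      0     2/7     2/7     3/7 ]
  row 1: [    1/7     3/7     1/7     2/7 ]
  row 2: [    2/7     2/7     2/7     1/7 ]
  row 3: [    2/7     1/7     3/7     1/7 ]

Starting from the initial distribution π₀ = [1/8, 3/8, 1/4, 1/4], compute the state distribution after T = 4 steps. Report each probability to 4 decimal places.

π = [0.1895, 0.2936, 0.2779, 0.2391]

t=0: π = [0.1250, 0.3750, 0.2500, 0.2500]
t=1: π = [0.1964, 0.3036, 0.2679, 0.2321]
t=2: π = [0.1862, 0.2959, 0.2755, 0.2423]
t=3: π = [0.1902, 0.2934, 0.2781, 0.2383]
t=4: π = [0.1895, 0.2936, 0.2779, 0.2391]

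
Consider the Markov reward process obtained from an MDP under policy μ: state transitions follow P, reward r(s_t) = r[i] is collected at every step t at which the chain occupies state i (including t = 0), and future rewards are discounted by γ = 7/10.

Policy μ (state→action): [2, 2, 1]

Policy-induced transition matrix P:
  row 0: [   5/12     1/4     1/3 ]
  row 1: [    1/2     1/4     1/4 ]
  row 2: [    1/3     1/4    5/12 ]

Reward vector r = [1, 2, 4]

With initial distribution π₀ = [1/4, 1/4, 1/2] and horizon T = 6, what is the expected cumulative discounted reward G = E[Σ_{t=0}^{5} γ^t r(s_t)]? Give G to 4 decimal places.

t=0: π = [0.2500, 0.2500, 0.5000], E[r] = 2.7500, γ^t·E[r] = 2.750000, running G = 2.750000
t=1: π = [0.3958, 0.2500, 0.3542], E[r] = 2.3125, γ^t·E[r] = 1.618750, running G = 4.368750
t=2: π = [0.4080, 0.2500, 0.3420], E[r] = 2.2760, γ^t·E[r] = 1.115260, running G = 5.484010
t=3: π = [0.4090, 0.2500, 0.3410], E[r] = 2.2730, γ^t·E[r] = 0.779640, running G = 6.263651
t=4: π = [0.4091, 0.2500, 0.3409], E[r] = 2.2728, γ^t·E[r] = 0.545687, running G = 6.809338
t=5: π = [0.4091, 0.2500, 0.3409], E[r] = 2.2727, γ^t·E[r] = 0.381978, running G = 7.191316

G = 7.1913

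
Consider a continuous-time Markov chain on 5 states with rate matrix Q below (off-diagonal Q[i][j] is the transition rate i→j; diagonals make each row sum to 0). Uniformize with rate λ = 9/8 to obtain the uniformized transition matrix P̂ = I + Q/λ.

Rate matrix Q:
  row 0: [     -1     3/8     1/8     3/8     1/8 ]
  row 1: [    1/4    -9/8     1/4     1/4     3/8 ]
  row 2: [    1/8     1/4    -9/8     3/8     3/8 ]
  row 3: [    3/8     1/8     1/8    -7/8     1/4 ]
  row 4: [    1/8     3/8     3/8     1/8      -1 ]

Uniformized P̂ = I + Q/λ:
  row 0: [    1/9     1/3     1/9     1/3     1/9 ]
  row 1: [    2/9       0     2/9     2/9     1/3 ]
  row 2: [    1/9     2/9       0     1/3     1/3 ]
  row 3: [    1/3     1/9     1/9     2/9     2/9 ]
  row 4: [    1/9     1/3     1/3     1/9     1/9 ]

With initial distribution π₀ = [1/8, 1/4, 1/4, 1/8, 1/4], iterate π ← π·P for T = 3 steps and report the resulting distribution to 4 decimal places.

t=0: π = [0.1250, 0.2500, 0.2500, 0.1250, 0.2500]
t=1: π = [0.1667, 0.1944, 0.1667, 0.2361, 0.2361]
t=2: π = [0.1852, 0.1975, 0.1667, 0.2330, 0.2176]
t=3: π = [0.1848, 0.1972, 0.1629, 0.2371, 0.2179]

π = [0.1848, 0.1972, 0.1629, 0.2371, 0.2179]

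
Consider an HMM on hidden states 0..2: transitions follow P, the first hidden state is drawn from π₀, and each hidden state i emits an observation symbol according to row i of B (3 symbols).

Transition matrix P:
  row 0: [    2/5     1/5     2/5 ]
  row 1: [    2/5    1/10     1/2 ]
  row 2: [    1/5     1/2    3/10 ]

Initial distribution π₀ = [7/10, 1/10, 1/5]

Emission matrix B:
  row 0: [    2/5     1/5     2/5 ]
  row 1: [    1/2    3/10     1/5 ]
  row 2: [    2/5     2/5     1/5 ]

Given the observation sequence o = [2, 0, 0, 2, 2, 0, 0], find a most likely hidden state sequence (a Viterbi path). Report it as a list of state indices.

path = [0, 2, 1, 0, 0, 2, 1]

t=0: δ = [2.800e-01, 2.000e-02, 4.000e-02]  (obs o_0=2)
t=1: δ = [4.480e-02, 2.800e-02, 4.480e-02]  ψ = [0, 0, 0]  (obs o_1=0)
t=2: δ = [7.168e-03, 1.120e-02, 7.168e-03]  ψ = [0, 2, 0]  (obs o_2=0)
t=3: δ = [1.792e-03, 7.168e-04, 1.120e-03]  ψ = [1, 2, 1]  (obs o_3=2)
t=4: δ = [2.867e-04, 1.120e-04, 1.434e-04]  ψ = [0, 2, 0]  (obs o_4=2)
t=5: δ = [4.588e-05, 3.584e-05, 4.588e-05]  ψ = [0, 2, 0]  (obs o_5=0)
t=6: δ = [7.340e-06, 1.147e-05, 7.340e-06]  ψ = [0, 2, 0]  (obs o_6=0)
backtrack: best end state = 1; path = [0, 2, 1, 0, 0, 2, 1]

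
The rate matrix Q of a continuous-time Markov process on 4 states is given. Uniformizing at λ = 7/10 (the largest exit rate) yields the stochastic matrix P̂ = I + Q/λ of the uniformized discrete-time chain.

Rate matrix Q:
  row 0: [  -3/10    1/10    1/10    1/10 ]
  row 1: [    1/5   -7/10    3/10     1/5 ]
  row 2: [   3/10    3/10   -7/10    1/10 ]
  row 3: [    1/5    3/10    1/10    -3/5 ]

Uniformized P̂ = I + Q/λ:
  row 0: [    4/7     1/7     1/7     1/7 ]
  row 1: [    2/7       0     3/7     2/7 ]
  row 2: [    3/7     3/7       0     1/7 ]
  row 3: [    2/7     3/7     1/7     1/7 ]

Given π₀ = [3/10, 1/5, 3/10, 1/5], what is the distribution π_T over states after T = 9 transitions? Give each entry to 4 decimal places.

t=0: π = [0.3000, 0.2000, 0.3000, 0.2000]
t=1: π = [0.4143, 0.2571, 0.1571, 0.1714]
t=2: π = [0.4265, 0.2000, 0.1939, 0.1796]
t=3: π = [0.4353, 0.2210, 0.1723, 0.1714]
t=4: π = [0.4347, 0.2095, 0.1814, 0.1744]
t=5: π = [0.4358, 0.2146, 0.1768, 0.1728]
t=6: π = [0.4355, 0.2121, 0.1789, 0.1735]
t=7: π = [0.4357, 0.2133, 0.1779, 0.1732]
t=8: π = [0.4356, 0.2127, 0.1784, 0.1733]
t=9: π = [0.4357, 0.2130, 0.1781, 0.1732]

π = [0.4357, 0.2130, 0.1781, 0.1732]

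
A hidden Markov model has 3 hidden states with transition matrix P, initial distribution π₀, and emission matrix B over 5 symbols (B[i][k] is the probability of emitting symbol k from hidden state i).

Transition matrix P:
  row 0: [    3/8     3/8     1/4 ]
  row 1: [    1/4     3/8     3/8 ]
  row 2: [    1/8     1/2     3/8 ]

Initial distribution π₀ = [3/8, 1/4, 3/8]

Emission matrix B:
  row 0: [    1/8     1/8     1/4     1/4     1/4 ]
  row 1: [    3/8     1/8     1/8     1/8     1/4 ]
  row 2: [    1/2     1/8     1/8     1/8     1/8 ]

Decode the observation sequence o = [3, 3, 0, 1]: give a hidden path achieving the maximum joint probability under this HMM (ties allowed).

path = [0, 0, 2, 1]

t=0: δ = [9.375e-02, 3.125e-02, 4.688e-02]  (obs o_0=3)
t=1: δ = [8.789e-03, 4.395e-03, 2.930e-03]  ψ = [0, 0, 0]  (obs o_1=3)
t=2: δ = [4.120e-04, 1.236e-03, 1.099e-03]  ψ = [0, 0, 0]  (obs o_2=0)
t=3: δ = [3.862e-05, 6.866e-05, 5.794e-05]  ψ = [1, 2, 1]  (obs o_3=1)
backtrack: best end state = 1; path = [0, 0, 2, 1]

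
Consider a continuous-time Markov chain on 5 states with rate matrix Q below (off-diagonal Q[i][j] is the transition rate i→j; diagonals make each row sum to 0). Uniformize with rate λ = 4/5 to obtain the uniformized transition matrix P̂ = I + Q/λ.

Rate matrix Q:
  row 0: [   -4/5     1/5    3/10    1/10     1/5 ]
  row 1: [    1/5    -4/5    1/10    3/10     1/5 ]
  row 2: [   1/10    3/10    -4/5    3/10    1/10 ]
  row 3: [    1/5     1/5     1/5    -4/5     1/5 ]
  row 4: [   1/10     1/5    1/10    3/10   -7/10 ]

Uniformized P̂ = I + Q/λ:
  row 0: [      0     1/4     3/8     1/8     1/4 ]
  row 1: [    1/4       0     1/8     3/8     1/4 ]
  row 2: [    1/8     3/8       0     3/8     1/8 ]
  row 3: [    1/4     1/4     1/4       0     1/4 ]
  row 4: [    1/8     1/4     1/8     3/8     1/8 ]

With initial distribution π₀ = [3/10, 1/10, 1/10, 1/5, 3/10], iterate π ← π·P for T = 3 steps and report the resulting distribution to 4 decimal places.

t=0: π = [0.3000, 0.1000, 0.1000, 0.2000, 0.3000]
t=1: π = [0.1250, 0.2375, 0.2125, 0.2250, 0.2000]
t=2: π = [0.1672, 0.2172, 0.1578, 0.2594, 0.1984]
t=3: π = [0.1637, 0.2154, 0.1795, 0.2359, 0.2055]

π = [0.1637, 0.2154, 0.1795, 0.2359, 0.2055]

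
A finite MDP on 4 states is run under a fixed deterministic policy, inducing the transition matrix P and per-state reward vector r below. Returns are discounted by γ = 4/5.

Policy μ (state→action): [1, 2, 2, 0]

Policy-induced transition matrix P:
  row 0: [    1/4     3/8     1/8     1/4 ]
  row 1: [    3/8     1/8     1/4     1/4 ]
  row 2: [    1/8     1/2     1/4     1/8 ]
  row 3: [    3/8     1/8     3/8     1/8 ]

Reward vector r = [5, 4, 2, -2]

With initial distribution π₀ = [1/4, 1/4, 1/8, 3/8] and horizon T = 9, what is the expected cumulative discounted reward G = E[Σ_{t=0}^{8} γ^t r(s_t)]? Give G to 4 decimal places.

t=0: π = [0.2500, 0.2500, 0.1250, 0.3750], E[r] = 1.7500, γ^t·E[r] = 1.750000, running G = 1.750000
t=1: π = [0.3125, 0.2344, 0.2656, 0.1875], E[r] = 2.6563, γ^t·E[r] = 2.125000, running G = 3.875000
t=2: π = [0.2695, 0.3027, 0.2344, 0.1934], E[r] = 2.6406, γ^t·E[r] = 1.690000, running G = 5.565000
t=3: π = [0.2827, 0.2803, 0.2405, 0.1965], E[r] = 2.6226, γ^t·E[r] = 1.342750, running G = 6.907750
t=4: π = [0.2795, 0.2859, 0.2392, 0.1954], E[r] = 2.6288, γ^t·E[r] = 1.076775, running G = 7.984525
t=5: π = [0.2803, 0.2846, 0.2395, 0.1957], E[r] = 2.6272, γ^t·E[r] = 0.860895, running G = 8.845420
t=6: π = [0.2801, 0.2849, 0.2394, 0.1956], E[r] = 2.6276, γ^t·E[r] = 0.688812, running G = 9.534232
t=7: π = [0.2801, 0.2848, 0.2394, 0.1956], E[r] = 2.6275, γ^t·E[r] = 0.551033, running G = 10.085265
t=8: π = [0.2801, 0.2848, 0.2394, 0.1956], E[r] = 2.6275, γ^t·E[r] = 0.440829, running G = 10.526094

G = 10.5261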